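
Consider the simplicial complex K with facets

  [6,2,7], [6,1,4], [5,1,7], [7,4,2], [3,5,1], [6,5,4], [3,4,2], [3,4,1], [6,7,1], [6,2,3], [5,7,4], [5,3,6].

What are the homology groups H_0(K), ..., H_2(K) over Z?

We work with the vertex ordering 1 < 2 < 3 < 4 < 5 < 6 < 7. The simplices of K, each written with vertices in increasing order, are:

  0-simplices (7): [1], [2], [3], [4], [5], [6], [7]
  1-simplices (18): [1,3], [1,4], [1,5], [1,6], [1,7], [2,3], [2,4], [2,6], [2,7], [3,4], [3,5], [3,6], [4,5], [4,6], [4,7], [5,6], [5,7], [6,7]
  2-simplices (12): [1,3,4], [1,3,5], [1,4,6], [1,5,7], [1,6,7], [2,3,4], [2,3,6], [2,4,7], [2,6,7], [3,5,6], [4,5,6], [4,5,7]

Hence C_0 ≅ Z^7, C_1 ≅ Z^18, C_2 ≅ Z^12.

The boundary map ∂_1: C_1 → C_0 maps an edge to its endpoints' difference, ∂[p,q] = q − p. For instance
  ∂[2,3] = [3] − [2].
As a 7×18 matrix over Z this has rank 6, with invariant factors (1,1,1,1,1,1).

The boundary map ∂_2: C_2 → C_1 acts by ∂[p,q,r] = [q,r] − [p,r] + [p,q]. For instance
  ∂[1,3,5] = [3,5] − [1,5] + [1,3],
  ∂[2,3,4] = [3,4] − [2,4] + [2,3].
The resulting 18×12 matrix has rank 12, and its Smith normal form has invariant factors (1,1,1,1,1,1,1,1,1,1,1,2).

Now H_k = ker ∂_k / im ∂_{k+1}, so:

  H_0: rank C_0 − rank ∂_1 = 7 − 6 = 1, and the invariant factors of ∂_1 are all 1, so H_0 ≅ Z.
  H_1: rank ker ∂_1 − rank ∂_2 = (18 − 6) − 12 = 0, and ∂_2 has invariant factor 2 > 1, so H_1 ≅ Z/2.
  H_2: rank ker ∂_2 − rank ∂_3 = (12 − 12) − 0 = 0, and there is no ∂_3, so H_2 ≅ 0.

(K is a triangulation of the real projective plane RP^2.)

H_0 ≅ Z,  H_1 ≅ Z/2,  H_2 = 0.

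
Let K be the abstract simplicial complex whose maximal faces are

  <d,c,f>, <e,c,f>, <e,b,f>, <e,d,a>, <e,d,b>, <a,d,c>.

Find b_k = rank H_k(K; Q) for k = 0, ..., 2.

b_0 = 1, b_1 = 1, b_2 = 0.

Fix the vertex order a < b < c < d < e < f and write every simplex with vertices in increasing order. Then dim K = 2 and the simplices of K are:

  0-simplices (6): a, b, c, d, e, f
  1-simplices (12): ac, ad, ae, bd, be, bf, cd, ce, cf, de, df, ef
  2-simplices (6): acd, ade, bde, bef, cdf, cef

Hence C_0 ≅ Z^6, C_1 ≅ Z^12, C_2 ≅ Z^6.

∂_1: C_1 → C_0 is given by ∂[p,q] = [q] − [p].
As a 6×12 matrix over Z this has rank 5, with invariant factors (1,1,1,1,1).

Boundary ∂_2: C_2 → C_1 sends each 2-simplex [p,q,r] to [q,r] − [p,r] + [p,q]. For instance
  ∂cef = ef − cf + ce,
  ∂ade = de − ae + ad.
As a 12×6 matrix over Z this has rank 6, with invariant factors (1,1,1,1,1,1).

From H_k ≅ ker(∂_k) / im(∂_{k+1}) we obtain:

  H_0: rank C_0 − rank ∂_1 = 6 − 5 = 1, and the invariant factors of ∂_1 are all 1, so H_0 ≅ Z.
  H_1: rank ker ∂_1 − rank ∂_2 = (12 − 5) − 6 = 1, and the invariant factors of ∂_2 are all 1, so H_1 ≅ Z.
  H_2: rank ker ∂_2 − rank ∂_3 = (6 − 6) − 0 = 0, and there is no ∂_3, so H_2 ≅ 0.

Hence the Betti numbers are b_0 = 1, b_1 = 1, b_2 = 0.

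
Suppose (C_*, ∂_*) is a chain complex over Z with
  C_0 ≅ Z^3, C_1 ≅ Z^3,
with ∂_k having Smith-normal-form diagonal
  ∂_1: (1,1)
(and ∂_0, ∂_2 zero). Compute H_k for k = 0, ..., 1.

H_0 ≅ Z,  H_1 ≅ Z.

H_0: b_0 = 3 − 0 − 2 = 1; torsion from ∂_1 factors > 1: none. So H_0 ≅ Z.
H_1: b_1 = 3 − 2 − 0 = 1; torsion from ∂_2 factors > 1: none. So H_1 ≅ Z.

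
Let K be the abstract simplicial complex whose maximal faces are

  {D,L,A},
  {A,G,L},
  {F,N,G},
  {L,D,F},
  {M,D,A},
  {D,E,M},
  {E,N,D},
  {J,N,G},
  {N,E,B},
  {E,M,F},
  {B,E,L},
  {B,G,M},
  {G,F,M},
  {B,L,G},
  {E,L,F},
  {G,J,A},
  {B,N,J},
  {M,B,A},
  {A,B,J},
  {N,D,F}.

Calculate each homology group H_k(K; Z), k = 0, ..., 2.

Fix the vertex order A < B < D < E < F < G < J < L < M < N and write every simplex with vertices in increasing order. Then dim K = 2 and the simplices of K are:

  0-simplices (10): A, B, D, E, F, G, J, L, M, N
  1-simplices (30): AB, AD, AG, AJ, AL, AM, BE, BG, BJ, BL, BM, BN, DE, DF, DL, DM, DN, EF, EL, EM, EN, FG, FL, FM, FN, GJ, GL, GM, GN, JN
  2-simplices (20): ABJ, ABM, ADL, ADM, AGJ, AGL, BEL, BEN, BGL, BGM, BJN, DEM, DEN, DFL, DFN, EFL, EFM, FGM, FGN, GJN

Hence C_0 ≅ Z^10, C_1 ≅ Z^30, C_2 ≅ Z^20.

Boundary ∂_1: C_1 → C_0 is given by ∂[p,q] = [q] − [p].
The 10×30 boundary matrix has rank 9 and Smith normal form diag(1,1,1,1,1,1,1,1,1).

Boundary ∂_2: C_2 → C_1 sends each 2-simplex [p,q,r] to [q,r] − [p,r] + [p,q]. For instance
  ∂FGM = GM − FM + FG,
  ∂DEM = EM − DM + DE.
As a 30×20 matrix over Z this has rank 20, with invariant factors (1,1,1,1,1,1,1,1,1,1,1,1,1,1,1,1,1,1,1,2).

Computing H_k = (kernel of ∂_k) / (image of ∂_{k+1}):

  H_0: rank C_0 − rank ∂_1 = 10 − 9 = 1, and the invariant factors of ∂_1 are all 1, so H_0 ≅ Z.
  H_1: rank ker ∂_1 − rank ∂_2 = (30 − 9) − 20 = 1, and ∂_2 has invariant factor 2 > 1, so H_1 ≅ Z ⊕ Z/2Z.
  H_2: rank ker ∂_2 − rank ∂_3 = (20 − 20) − 0 = 0, and there is no ∂_3, so H_2 ≅ 0.

As a check, the Euler characteristic is 10 − 30 + 20 = 0, which agrees with 1 − 1 + 0 = 0.

H_0 = Z,  H_1 = Z ⊕ Z/2Z,  H_2 = 0.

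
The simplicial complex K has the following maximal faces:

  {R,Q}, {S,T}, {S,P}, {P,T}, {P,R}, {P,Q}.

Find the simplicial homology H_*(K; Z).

H_0 ≅ Z,  H_1 ≅ Z^2.

Take the total order P < Q < R < S < T on the vertex set. Then K (dimension 1) consists of the simplices:

  0-simplices (5): P, Q, R, S, T
  1-simplices (6): PQ, PR, PS, PT, QR, ST

so the chain groups are C_0 ≅ Z^5, C_1 ≅ Z^6.

The boundary map ∂_1: C_1 → C_0 sends each edge [p,q] (with p < q) to q − p.
The 5×6 boundary matrix has rank 4 and Smith normal form diag(1,1,1,1).

Reading off H_k = ker ∂_k / im ∂_{k+1}:

  H_0: rank C_0 − rank ∂_1 = 5 − 4 = 1, and the invariant factors of ∂_1 are all 1, so H_0 = Z.
  H_1: rank ker ∂_1 − rank ∂_2 = (6 − 4) − 0 = 2, and there is no ∂_2, so H_1 = Z^2.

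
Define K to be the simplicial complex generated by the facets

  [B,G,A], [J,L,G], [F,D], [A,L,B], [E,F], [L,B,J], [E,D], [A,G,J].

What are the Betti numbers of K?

b_0 = 2, b_1 = 2, b_2 = 0.

Order the vertices as A < B < D < E < F < G < J < L. Listing each simplex with vertices in this order, K has dimension 2 with simplices:

  0-simplices (8): A, B, D, E, F, G, J, L
  1-simplices (13): AB, AG, AJ, AL, BG, BJ, BL, DE, DF, EF, GJ, GL, JL
  2-simplices (5): ABG, ABL, AGJ, BJL, GJL

Hence C_0 ≅ Z^8, C_1 ≅ Z^13, C_2 ≅ Z^5.

∂_1: C_1 → C_0 maps an edge to its endpoints' difference, ∂[p,q] = q − p. For instance
  ∂DF = F − D.
The resulting 8×13 matrix has rank 6, and its Smith normal form has invariant factors (1,1,1,1,1,1).

∂_2: C_2 → C_1 acts by ∂[p,q,r] = [q,r] − [p,r] + [p,q]. For instance
  ∂BJL = JL − BL + BJ,
  ∂ABG = BG − AG + AB.
This gives a 13×5 integer matrix of rank 5; reducing to Smith normal form yields diagonal entries (1,1,1,1,1).

Reading off H_k = ker ∂_k / im ∂_{k+1}:

  H_0: rank C_0 − rank ∂_1 = 8 − 6 = 2, and the invariant factors of ∂_1 are all 1, so H_0 ≅ Z^2.
  H_1: rank ker ∂_1 − rank ∂_2 = (13 − 6) − 5 = 2, and the invariant factors of ∂_2 are all 1, so H_1 ≅ Z^2.
  H_2: rank ker ∂_2 − rank ∂_3 = (5 − 5) − 0 = 0, and there is no ∂_3, so H_2 ≅ 0.

As a check, the Euler characteristic is 8 − 13 + 5 = 0, which agrees with 2 − 2 + 0 = 0.

Hence the Betti numbers are b_0 = 2, b_1 = 2, b_2 = 0.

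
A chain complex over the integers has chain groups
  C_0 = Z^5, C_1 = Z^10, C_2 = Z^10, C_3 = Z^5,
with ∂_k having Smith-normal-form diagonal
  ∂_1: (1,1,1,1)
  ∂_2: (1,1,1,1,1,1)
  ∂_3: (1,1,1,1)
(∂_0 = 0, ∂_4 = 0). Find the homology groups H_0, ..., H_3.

H_0: b_0 = 5 − 0 − 4 = 1; torsion from ∂_1 factors > 1: none. So H_0 = Z.
H_1: b_1 = 10 − 4 − 6 = 0; torsion from ∂_2 factors > 1: none. So H_1 = 0.
H_2: b_2 = 10 − 6 − 4 = 0; torsion from ∂_3 factors > 1: none. So H_2 = 0.
H_3: b_3 = 5 − 4 − 0 = 1; torsion from ∂_4 factors > 1: none. So H_3 = Z.

H_0 = Z,  H_1 = 0,  H_2 = 0,  H_3 = Z.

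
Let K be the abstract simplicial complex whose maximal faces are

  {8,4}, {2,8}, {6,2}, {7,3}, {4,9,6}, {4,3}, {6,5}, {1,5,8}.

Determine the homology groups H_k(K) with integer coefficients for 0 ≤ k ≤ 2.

K has 9 vertices, 12 edges, 2 triangles.
rank ∂_0 = 0, rank ∂_1 = 8 ⇒ b_0 = 9 − 0 − 8 = 1; all invariant factors of ∂_1 are 1 so no torsion. So H_0 = Z.
rank ∂_1 = 8, rank ∂_2 = 2 ⇒ b_1 = 12 − 8 − 2 = 2; all invariant factors of ∂_2 are 1 so no torsion. So H_1 = Z^2.
rank ∂_2 = 2, rank ∂_3 = 0 ⇒ b_2 = 2 − 2 − 0 = 0. So H_2 = 0.

H_0 ≅ Z,  H_1 ≅ Z^2,  H_2 = 0.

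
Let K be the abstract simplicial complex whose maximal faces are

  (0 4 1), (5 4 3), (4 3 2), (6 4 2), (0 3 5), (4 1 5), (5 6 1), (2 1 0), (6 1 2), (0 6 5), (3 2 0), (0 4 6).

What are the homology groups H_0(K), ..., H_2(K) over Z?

H_0 ≅ Z,  H_1 ≅ Z/2,  H_2 = 0.

Order the vertices as 0 < 1 < 2 < 3 < 4 < 5 < 6. Listing each simplex with vertices in this order, K has dimension 2 with simplices:

  0-simplices (7): [0], [1], [2], [3], [4], [5], [6]
  1-simplices (18): [0,1], [0,2], [0,3], [0,4], [0,5], [0,6], [1,2], [1,4], [1,5], [1,6], [2,3], [2,4], [2,6], [3,4], [3,5], [4,5], [4,6], [5,6]
  2-simplices (12): [0,1,2], [0,1,4], [0,2,3], [0,3,5], [0,4,6], [0,5,6], [1,2,6], [1,4,5], [1,5,6], [2,3,4], [2,4,6], [3,4,5]

giving chain groups C_0 ≅ Z^7, C_1 ≅ Z^18, C_2 ≅ Z^12.

∂_1: C_1 → C_0 is given by ∂[p,q] = [q] − [p].
As a 7×18 matrix over Z this has rank 6, with invariant factors (1,1,1,1,1,1).

Boundary ∂_2: C_2 → C_1 maps a triangle to the signed sum of its edges. For instance
  ∂[0,5,6] = [5,6] − [0,6] + [0,5],
  ∂[2,3,4] = [3,4] − [2,4] + [2,3].
The resulting 18×12 matrix has rank 12, and its Smith normal form has invariant factors (1,1,1,1,1,1,1,1,1,1,1,2).

Computing H_k = (kernel of ∂_k) / (image of ∂_{k+1}):

  H_0: rank C_0 − rank ∂_1 = 7 − 6 = 1, and the invariant factors of ∂_1 are all 1, so H_0 = Z.
  H_1: rank ker ∂_1 − rank ∂_2 = (18 − 6) − 12 = 0, and ∂_2 has invariant factor 2 > 1, so H_1 = Z/2.
  H_2: rank ker ∂_2 − rank ∂_3 = (12 − 12) − 0 = 0, and there is no ∂_3, so H_2 = 0.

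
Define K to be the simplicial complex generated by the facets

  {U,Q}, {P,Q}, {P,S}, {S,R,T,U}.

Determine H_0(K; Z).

We work with the vertex ordering P < Q < R < S < T < U. The simplices of K, each written with vertices in increasing order, are:

  0-simplices (6): P, Q, R, S, T, U
  1-simplices (9): PQ, PS, QU, RS, RT, RU, ST, SU, TU
  2-simplices (4): RST, RSU, RTU, STU
  3-simplices (1): RSTU

Hence C_0 ≅ Z^6, C_1 ≅ Z^9, C_2 ≅ Z^4, C_3 ≅ Z^1.

The boundary map ∂_1: C_1 → C_0 maps an edge to its endpoints' difference, ∂[p,q] = q − p. For instance
  ∂PS = S − P.
As a 6×9 matrix over Z this has rank 5, with invariant factors (1,1,1,1,1).

∂_2: C_2 → C_1 acts by ∂[p,q,r] = [q,r] − [p,r] + [p,q]. For instance
  ∂RST = ST − RT + RS,
  ∂RSU = SU − RU + RS.
The resulting 9×4 matrix has rank 3, and its Smith normal form has invariant factors (1,1,1).

The boundary map ∂_3: C_3 → C_2 sends each 3-simplex σ to the alternating sum Σ_i (−1)^i (σ with its i-th vertex removed). For instance
  ∂RSTU = STU − RTU + RSU − RST.
As a 4×1 matrix over Z this has rank 1, with invariant factors (1).

Computing H_k = (kernel of ∂_k) / (image of ∂_{k+1}):

  H_0: rank C_0 − rank ∂_1 = 6 − 5 = 1, and the invariant factors of ∂_1 are all 1, so H_0 ≅ Z.

H_0 = Z.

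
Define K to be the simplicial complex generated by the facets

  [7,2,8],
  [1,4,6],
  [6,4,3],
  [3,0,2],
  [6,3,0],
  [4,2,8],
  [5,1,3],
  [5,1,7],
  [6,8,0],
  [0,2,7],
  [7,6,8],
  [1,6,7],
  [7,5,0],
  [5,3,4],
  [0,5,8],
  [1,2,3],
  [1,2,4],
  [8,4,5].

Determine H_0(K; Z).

Order the vertices as 0 < 1 < 2 < 3 < 4 < 5 < 6 < 7 < 8. Listing each simplex with vertices in this order, K has dimension 2 with simplices:

  0-simplices (9): [0], [1], [2], [3], [4], [5], [6], [7], [8]
  1-simplices (27): (27 of them)
  2-simplices (18): [0,2,3], [0,2,7], [0,3,6], [0,5,7], [0,5,8], [0,6,8], [1,2,3], [1,2,4], [1,3,5], [1,4,6], [1,5,7], [1,6,7], [2,4,8], [2,7,8], [3,4,5], [3,4,6], [4,5,8], [6,7,8]

Hence C_0 ≅ Z^9, C_1 ≅ Z^27, C_2 ≅ Z^18.

The boundary map ∂_1: C_1 → C_0 sends each edge [p,q] (with p < q) to q − p.
The resulting 9×27 matrix has rank 8, and its Smith normal form has invariant factors (1,1,1,1,1,1,1,1).

The boundary map ∂_2: C_2 → C_1 sends each 2-simplex [p,q,r] to [q,r] − [p,r] + [p,q]. For instance
  ∂[0,3,6] = [3,6] − [0,6] + [0,3],
  ∂[3,4,5] = [4,5] − [3,5] + [3,4].
As a 27×18 matrix over Z this has rank 18, with invariant factors (1,1,1,1,1,1,1,1,1,1,1,1,1,1,1,1,1,2).

Computing H_k = (kernel of ∂_k) / (image of ∂_{k+1}):

  H_0: rank C_0 − rank ∂_1 = 9 − 8 = 1, and the invariant factors of ∂_1 are all 1, so H_0 = Z.

(K is a triangulation of the Klein bottle.)

H_0 ≅ Z.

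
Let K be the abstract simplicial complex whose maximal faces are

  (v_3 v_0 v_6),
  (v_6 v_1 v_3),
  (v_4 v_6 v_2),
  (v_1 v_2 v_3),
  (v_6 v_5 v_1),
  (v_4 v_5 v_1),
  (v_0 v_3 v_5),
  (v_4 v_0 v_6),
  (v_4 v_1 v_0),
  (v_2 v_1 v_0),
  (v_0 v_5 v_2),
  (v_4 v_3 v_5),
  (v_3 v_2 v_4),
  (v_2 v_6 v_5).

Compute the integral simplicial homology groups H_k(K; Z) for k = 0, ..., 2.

Take the total order v_0 < v_1 < v_2 < v_3 < v_4 < v_5 < v_6 on the vertex set. Then K (dimension 2) consists of the simplices:

  0-simplices (7): [v_0], [v_1], [v_2], [v_3], [v_4], [v_5], [v_6]
  1-simplices (21): (21 of them)
  2-simplices (14): (14 of them)

so the chain groups are C_0 ≅ Z^7, C_1 ≅ Z^21, C_2 ≅ Z^14.

The boundary map ∂_1: C_1 → C_0 maps an edge to its endpoints' difference, ∂[p,q] = q − p. For instance
  ∂[v_0,v_4] = [v_4] − [v_0].
This gives a 7×21 integer matrix of rank 6; reducing to Smith normal form yields diagonal entries (1,1,1,1,1,1).

∂_2: C_2 → C_1 maps a triangle to the signed sum of its edges. For instance
  ∂[v_2,v_3,v_4] = [v_3,v_4] − [v_2,v_4] + [v_2,v_3],
  ∂[v_0,v_1,v_2] = [v_1,v_2] − [v_0,v_2] + [v_0,v_1].
As a 21×14 matrix over Z this has rank 13, with invariant factors (1,1,1,1,1,1,1,1,1,1,1,1,1).

From H_k ≅ ker(∂_k) / im(∂_{k+1}) we obtain:

  H_0: rank C_0 − rank ∂_1 = 7 − 6 = 1, and the invariant factors of ∂_1 are all 1, so H_0 ≅ Z.
  H_1: rank ker ∂_1 − rank ∂_2 = (21 − 6) − 13 = 2, and the invariant factors of ∂_2 are all 1, so H_1 ≅ Z^2.
  H_2: rank ker ∂_2 − rank ∂_3 = (14 − 13) − 0 = 1, and there is no ∂_3, so H_2 ≅ Z.

As a check, the Euler characteristic is 7 − 21 + 14 = 0, which agrees with 1 − 2 + 1 = 0.
(K is a triangulation of the torus T^2.)

H_0 = Z,  H_1 = Z^2,  H_2 = Z.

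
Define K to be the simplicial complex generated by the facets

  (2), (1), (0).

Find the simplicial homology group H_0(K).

H_0 ≅ Z^3.

Fix the vertex order 0 < 1 < 2 and write every simplex with vertices in increasing order. Then dim K = 0 and the simplices of K are:

  0-simplices (3): [0], [1], [2]

so the chain groups are C_0 ≅ Z^3.

Now H_k = ker ∂_k / im ∂_{k+1}, so:

  H_0: rank C_0 − rank ∂_1 = 3 − 0 = 3, and there is no ∂_1, so H_0 ≅ Z^3.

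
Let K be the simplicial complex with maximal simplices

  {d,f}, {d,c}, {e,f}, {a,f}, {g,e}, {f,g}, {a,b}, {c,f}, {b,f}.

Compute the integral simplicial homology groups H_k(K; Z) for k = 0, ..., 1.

H_0 = Z,  H_1 = Z^3.

Fix the vertex order a < b < c < d < e < f < g and write every simplex with vertices in increasing order. Then dim K = 1 and the simplices of K are:

  0-simplices (7): a, b, c, d, e, f, g
  1-simplices (9): ab, af, bf, cd, cf, df, ef, eg, fg

giving chain groups C_0 ≅ Z^7, C_1 ≅ Z^9.

Boundary ∂_1: C_1 → C_0 is given by ∂[p,q] = [q] − [p]. For instance
  ∂fg = g − f.
The 7×9 boundary matrix has rank 6 and Smith normal form diag(1,1,1,1,1,1).

Now H_k = ker ∂_k / im ∂_{k+1}, so:

  H_0: rank C_0 − rank ∂_1 = 7 − 6 = 1, and the invariant factors of ∂_1 are all 1, so H_0 ≅ Z.
  H_1: rank ker ∂_1 − rank ∂_2 = (9 − 6) − 0 = 3, and there is no ∂_2, so H_1 ≅ Z^3.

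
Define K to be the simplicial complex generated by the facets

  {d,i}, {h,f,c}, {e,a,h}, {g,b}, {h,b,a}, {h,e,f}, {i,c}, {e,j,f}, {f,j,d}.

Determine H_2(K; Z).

Take the total order a < b < c < d < e < f < g < h < i < j on the vertex set. Then K (dimension 2) consists of the simplices:

  0-simplices (10): a, b, c, d, e, f, g, h, i, j
  1-simplices (16): ab, ae, ah, bg, bh, cf, ch, ci, df, di, dj, ef, eh, ej, fh, fj
  2-simplices (6): abh, aeh, cfh, dfj, efh, efj

Hence C_0 ≅ Z^10, C_1 ≅ Z^16, C_2 ≅ Z^6.

The boundary map ∂_1: C_1 → C_0 is given by ∂[p,q] = [q] − [p]. For instance
  ∂ch = h − c.
The 10×16 boundary matrix has rank 9 and Smith normal form diag(1,1,1,1,1,1,1,1,1).

∂_2: C_2 → C_1 sends each 2-simplex [p,q,r] to [q,r] − [p,r] + [p,q]. For instance
  ∂efj = fj − ej + ef,
  ∂aeh = eh − ah + ae.
As a 16×6 matrix over Z this has rank 6, with invariant factors (1,1,1,1,1,1).

Reading off H_k = ker ∂_k / im ∂_{k+1}:

  H_2: rank ker ∂_2 − rank ∂_3 = (6 − 6) − 0 = 0, and there is no ∂_3, so H_2 ≅ 0.

H_2 ≅ 0.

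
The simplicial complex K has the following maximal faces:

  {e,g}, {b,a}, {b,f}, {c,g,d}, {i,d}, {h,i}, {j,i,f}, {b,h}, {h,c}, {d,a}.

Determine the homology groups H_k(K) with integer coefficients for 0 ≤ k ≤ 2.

Fix the vertex order a < b < c < d < e < f < g < h < i < j and write every simplex with vertices in increasing order. Then dim K = 2 and the simplices of K are:

  0-simplices (10): a, b, c, d, e, f, g, h, i, j
  1-simplices (14): ab, ad, bf, bh, cd, cg, ch, dg, di, eg, fi, fj, hi, ij
  2-simplices (2): cdg, fij

Hence C_0 ≅ Z^10, C_1 ≅ Z^14, C_2 ≅ Z^2.

∂_1: C_1 → C_0 is given by ∂[p,q] = [q] − [p]. For instance
  ∂fj = j − f.
This gives a 10×14 integer matrix of rank 9; reducing to Smith normal form yields diagonal entries (1,1,1,1,1,1,1,1,1).

Boundary ∂_2: C_2 → C_1 sends each 2-simplex [p,q,r] to [q,r] − [p,r] + [p,q]. For instance
  ∂fij = ij − fj + fi,
  ∂cdg = dg − cg + cd.
This gives a 14×2 integer matrix of rank 2; reducing to Smith normal form yields diagonal entries (1,1).

Reading off H_k = ker ∂_k / im ∂_{k+1}:

  H_0: rank C_0 − rank ∂_1 = 10 − 9 = 1, and the invariant factors of ∂_1 are all 1, so H_0 = Z.
  H_1: rank ker ∂_1 − rank ∂_2 = (14 − 9) − 2 = 3, and the invariant factors of ∂_2 are all 1, so H_1 = Z^3.
  H_2: rank ker ∂_2 − rank ∂_3 = (2 − 2) − 0 = 0, and there is no ∂_3, so H_2 = 0.

H_0 = Z,  H_1 = Z^3,  H_2 = 0.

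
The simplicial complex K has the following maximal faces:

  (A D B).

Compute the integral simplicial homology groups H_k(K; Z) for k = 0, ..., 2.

H_0 ≅ Z,  H_1 = 0,  H_2 = 0.

K has 3 vertices, 3 edges, 1 triangle.
rank ∂_0 = 0, rank ∂_1 = 2 ⇒ b_0 = 3 − 0 − 2 = 1; all invariant factors of ∂_1 are 1 so no torsion. So H_0 = Z.
rank ∂_1 = 2, rank ∂_2 = 1 ⇒ b_1 = 3 − 2 − 1 = 0; all invariant factors of ∂_2 are 1 so no torsion. So H_1 = 0.
rank ∂_2 = 1, rank ∂_3 = 0 ⇒ b_2 = 1 − 1 − 0 = 0. So H_2 = 0.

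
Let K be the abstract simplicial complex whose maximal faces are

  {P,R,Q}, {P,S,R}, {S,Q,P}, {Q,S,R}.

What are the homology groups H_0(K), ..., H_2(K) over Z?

H_0 ≅ Z,  H_1 = 0,  H_2 ≅ Z.

K has 4 vertices, 6 edges, 4 triangles.
rank ∂_0 = 0, rank ∂_1 = 3 ⇒ b_0 = 4 − 0 − 3 = 1; all invariant factors of ∂_1 are 1 so no torsion. So H_0 = Z.
rank ∂_1 = 3, rank ∂_2 = 3 ⇒ b_1 = 6 − 3 − 3 = 0; all invariant factors of ∂_2 are 1 so no torsion. So H_1 = 0.
rank ∂_2 = 3, rank ∂_3 = 0 ⇒ b_2 = 4 − 3 − 0 = 1. So H_2 = Z.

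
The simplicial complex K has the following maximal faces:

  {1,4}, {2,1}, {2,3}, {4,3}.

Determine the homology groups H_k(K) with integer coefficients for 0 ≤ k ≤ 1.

H_0 = Z,  H_1 = Z.

Take the total order 1 < 2 < 3 < 4 on the vertex set. Then K (dimension 1) consists of the simplices:

  0-simplices (4): [1], [2], [3], [4]
  1-simplices (4): [1,2], [1,4], [2,3], [3,4]

giving chain groups C_0 ≅ Z^4, C_1 ≅ Z^4.

Boundary ∂_1: C_1 → C_0 sends each edge [p,q] (with p < q) to q − p. For instance
  ∂[2,3] = [3] − [2].
The 4×4 boundary matrix has rank 3 and Smith normal form diag(1,1,1).

Reading off H_k = ker ∂_k / im ∂_{k+1}:

  H_0: rank C_0 − rank ∂_1 = 4 − 3 = 1, and the invariant factors of ∂_1 are all 1, so H_0 = Z.
  H_1: rank ker ∂_1 − rank ∂_2 = (4 − 3) − 0 = 1, and there is no ∂_2, so H_1 = Z.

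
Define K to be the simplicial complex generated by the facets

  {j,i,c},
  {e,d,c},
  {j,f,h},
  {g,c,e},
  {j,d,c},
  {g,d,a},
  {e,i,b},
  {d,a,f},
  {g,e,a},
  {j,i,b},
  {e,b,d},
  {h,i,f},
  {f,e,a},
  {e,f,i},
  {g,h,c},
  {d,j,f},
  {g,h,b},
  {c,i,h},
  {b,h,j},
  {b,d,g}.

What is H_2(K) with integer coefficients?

We work with the vertex ordering a < b < c < d < e < f < g < h < i < j. The simplices of K, each written with vertices in increasing order, are:

  0-simplices (10): a, b, c, d, e, f, g, h, i, j
  1-simplices (30): ad, ae, af, ag, bd, be, bg, bh, bi, bj, cd, ce, cg, ch, ci, cj, de, df, dg, dj, ef, eg, ei, fh, fi, fj, gh, hi, hj, ij
  2-simplices (20): adf, adg, aef, aeg, bde, bdg, bei, bgh, bhj, bij, cde, cdj, ceg, cgh, chi, cij, dfj, efi, fhi, fhj

giving chain groups C_0 ≅ Z^10, C_1 ≅ Z^30, C_2 ≅ Z^20.

The boundary map ∂_1: C_1 → C_0 sends each edge [p,q] (with p < q) to q − p.
This gives a 10×30 integer matrix of rank 9; reducing to Smith normal form yields diagonal entries (1,1,1,1,1,1,1,1,1).

∂_2: C_2 → C_1 acts by ∂[p,q,r] = [q,r] − [p,r] + [p,q]. For instance
  ∂efi = fi − ei + ef,
  ∂bde = de − be + bd.
As a 30×20 matrix over Z this has rank 20, with invariant factors (1,1,1,1,1,1,1,1,1,1,1,1,1,1,1,1,1,1,1,2).

Now H_k = ker ∂_k / im ∂_{k+1}, so:

  H_2: rank ker ∂_2 − rank ∂_3 = (20 − 20) − 0 = 0, and there is no ∂_3, so H_2 ≅ 0.

H_2 ≅ 0.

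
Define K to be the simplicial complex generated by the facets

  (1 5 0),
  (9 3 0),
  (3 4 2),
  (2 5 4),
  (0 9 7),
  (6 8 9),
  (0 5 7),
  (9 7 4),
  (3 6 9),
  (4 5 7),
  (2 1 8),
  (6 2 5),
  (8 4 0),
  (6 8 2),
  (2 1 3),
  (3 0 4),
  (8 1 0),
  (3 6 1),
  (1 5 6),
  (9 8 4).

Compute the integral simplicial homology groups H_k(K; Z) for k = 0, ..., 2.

We work with the vertex ordering 0 < 1 < 2 < 3 < 4 < 5 < 6 < 7 < 8 < 9. The simplices of K, each written with vertices in increasing order, are:

  0-simplices (10): [0], [1], [2], [3], [4], [5], [6], [7], [8], [9]
  1-simplices (30): (30 of them)
  2-simplices (20): (20 of them)

giving chain groups C_0 ≅ Z^10, C_1 ≅ Z^30, C_2 ≅ Z^20.

Boundary ∂_1: C_1 → C_0 maps an edge to its endpoints' difference, ∂[p,q] = q − p. For instance
  ∂[4,7] = [7] − [4].
This gives a 10×30 integer matrix of rank 9; reducing to Smith normal form yields diagonal entries (1,1,1,1,1,1,1,1,1).

∂_2: C_2 → C_1 maps a triangle to the signed sum of its edges. For instance
  ∂[1,2,8] = [2,8] − [1,8] + [1,2],
  ∂[0,3,4] = [3,4] − [0,4] + [0,3].
As a 30×20 matrix over Z this has rank 20, with invariant factors (1,1,1,1,1,1,1,1,1,1,1,1,1,1,1,1,1,1,1,2).

Now H_k = ker ∂_k / im ∂_{k+1}, so:

  H_0: rank C_0 − rank ∂_1 = 10 − 9 = 1, and the invariant factors of ∂_1 are all 1, so H_0 = Z.
  H_1: rank ker ∂_1 − rank ∂_2 = (30 − 9) − 20 = 1, and ∂_2 has invariant factor 2 > 1, so H_1 = Z × Z/2.
  H_2: rank ker ∂_2 − rank ∂_3 = (20 − 20) − 0 = 0, and there is no ∂_3, so H_2 = 0.

H_0 = Z,  H_1 = Z × Z/2,  H_2 = 0.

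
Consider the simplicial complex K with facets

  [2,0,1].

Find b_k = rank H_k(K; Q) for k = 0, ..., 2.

Fix the vertex order 0 < 1 < 2 and write every simplex with vertices in increasing order. Then dim K = 2 and the simplices of K are:

  0-simplices (3): [0], [1], [2]
  1-simplices (3): [0,1], [0,2], [1,2]
  2-simplices (1): [0,1,2]

Hence C_0 ≅ Z^3, C_1 ≅ Z^3, C_2 ≅ Z^1.

The boundary map ∂_1: C_1 → C_0 maps an edge to its endpoints' difference, ∂[p,q] = q − p.
As a 3×3 matrix over Z this has rank 2, with invariant factors (1,1).

∂_2: C_2 → C_1 maps a triangle to the signed sum of its edges. For instance
  ∂[0,1,2] = [1,2] − [0,2] + [0,1].
As a 3×1 matrix over Z this has rank 1, with invariant factors (1).

Computing H_k = (kernel of ∂_k) / (image of ∂_{k+1}):

  H_0: rank C_0 − rank ∂_1 = 3 − 2 = 1, and the invariant factors of ∂_1 are all 1, so H_0 ≅ Z.
  H_1: rank ker ∂_1 − rank ∂_2 = (3 − 2) − 1 = 0, and the invariant factors of ∂_2 are all 1, so H_1 ≅ 0.
  H_2: rank ker ∂_2 − rank ∂_3 = (1 − 1) − 0 = 0, and there is no ∂_3, so H_2 ≅ 0.

As a check, the Euler characteristic is 3 − 3 + 1 = 1, which agrees with 1 − 0 + 0 = 1.

Hence the Betti numbers are b_0 = 1, b_1 = 0, b_2 = 0.

b_0 = 1, b_1 = 0, b_2 = 0.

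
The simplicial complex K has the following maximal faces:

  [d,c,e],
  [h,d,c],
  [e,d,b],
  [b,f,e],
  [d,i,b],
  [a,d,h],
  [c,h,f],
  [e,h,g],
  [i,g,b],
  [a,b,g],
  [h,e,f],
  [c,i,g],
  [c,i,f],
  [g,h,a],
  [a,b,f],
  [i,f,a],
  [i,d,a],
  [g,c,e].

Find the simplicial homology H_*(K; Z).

We work with the vertex ordering a < b < c < d < e < f < g < h < i. The simplices of K, each written with vertices in increasing order, are:

  0-simplices (9): a, b, c, d, e, f, g, h, i
  1-simplices (27): ab, ad, af, ag, ah, ai, bd, be, bf, bg, bi, cd, ce, cf, cg, ch, ci, de, dh, di, ef, eg, eh, fh, fi, gh, gi
  2-simplices (18): abf, abg, adh, adi, afi, agh, bde, bdi, bef, bgi, cde, cdh, ceg, cfh, cfi, cgi, efh, egh

giving chain groups C_0 ≅ Z^9, C_1 ≅ Z^27, C_2 ≅ Z^18.

Boundary ∂_1: C_1 → C_0 maps an edge to its endpoints' difference, ∂[p,q] = q − p.
The 9×27 boundary matrix has rank 8 and Smith normal form diag(1,1,1,1,1,1,1,1).

∂_2: C_2 → C_1 maps a triangle to the signed sum of its edges. For instance
  ∂bde = de − be + bd,
  ∂cdh = dh − ch + cd.
This gives a 27×18 integer matrix of rank 18; reducing to Smith normal form yields diagonal entries (1,1,1,1,1,1,1,1,1,1,1,1,1,1,1,1,1,2).

Computing H_k = (kernel of ∂_k) / (image of ∂_{k+1}):

  H_0: rank C_0 − rank ∂_1 = 9 − 8 = 1, and the invariant factors of ∂_1 are all 1, so H_0 = Z.
  H_1: rank ker ∂_1 − rank ∂_2 = (27 − 8) − 18 = 1, and ∂_2 has invariant factor 2 > 1, so H_1 = Z × Z/2.
  H_2: rank ker ∂_2 − rank ∂_3 = (18 − 18) − 0 = 0, and there is no ∂_3, so H_2 = 0.

(K is a triangulation of the Klein bottle.)

H_0 ≅ Z,  H_1 ≅ Z × Z/2,  H_2 = 0.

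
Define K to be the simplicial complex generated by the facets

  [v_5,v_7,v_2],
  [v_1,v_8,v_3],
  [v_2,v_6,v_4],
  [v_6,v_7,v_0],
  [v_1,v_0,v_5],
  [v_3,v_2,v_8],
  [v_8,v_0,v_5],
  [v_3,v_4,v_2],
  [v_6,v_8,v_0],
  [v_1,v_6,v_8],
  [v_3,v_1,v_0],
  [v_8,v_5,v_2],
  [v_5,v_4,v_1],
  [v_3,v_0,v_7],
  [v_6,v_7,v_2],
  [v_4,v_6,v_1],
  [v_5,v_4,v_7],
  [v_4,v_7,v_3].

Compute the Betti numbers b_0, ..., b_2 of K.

b_0 = 1, b_1 = 1, b_2 = 0.

Fix the vertex order v_0 < v_1 < v_2 < v_3 < v_4 < v_5 < v_6 < v_7 < v_8 and write every simplex with vertices in increasing order. Then dim K = 2 and the simplices of K are:

  0-simplices (9): [v_0], [v_1], [v_2], [v_3], [v_4], [v_5], [v_6], [v_7], [v_8]
  1-simplices (27): (27 of them)
  2-simplices (18): (18 of them)

Hence C_0 ≅ Z^9, C_1 ≅ Z^27, C_2 ≅ Z^18.

Boundary ∂_1: C_1 → C_0 maps an edge to its endpoints' difference, ∂[p,q] = q − p.
The 9×27 boundary matrix has rank 8 and Smith normal form diag(1,1,1,1,1,1,1,1).

The boundary map ∂_2: C_2 → C_1 sends each 2-simplex [p,q,r] to [q,r] − [p,r] + [p,q]. For instance
  ∂[v_1,v_6,v_8] = [v_6,v_8] − [v_1,v_8] + [v_1,v_6],
  ∂[v_0,v_6,v_7] = [v_6,v_7] − [v_0,v_7] + [v_0,v_6].
As a 27×18 matrix over Z this has rank 18, with invariant factors (1,1,1,1,1,1,1,1,1,1,1,1,1,1,1,1,1,2).

From H_k ≅ ker(∂_k) / im(∂_{k+1}) we obtain:

  H_0: rank C_0 − rank ∂_1 = 9 − 8 = 1, and the invariant factors of ∂_1 are all 1, so H_0 ≅ Z.
  H_1: rank ker ∂_1 − rank ∂_2 = (27 − 8) − 18 = 1, and ∂_2 has invariant factor 2 > 1, so H_1 ≅ Z ⊕ Z/2Z.
  H_2: rank ker ∂_2 − rank ∂_3 = (18 − 18) − 0 = 0, and there is no ∂_3, so H_2 ≅ 0.

As a check, the Euler characteristic is 9 − 27 + 18 = 0, which agrees with 1 − 1 + 0 = 0.

Hence the Betti numbers are b_0 = 1, b_1 = 1, b_2 = 0.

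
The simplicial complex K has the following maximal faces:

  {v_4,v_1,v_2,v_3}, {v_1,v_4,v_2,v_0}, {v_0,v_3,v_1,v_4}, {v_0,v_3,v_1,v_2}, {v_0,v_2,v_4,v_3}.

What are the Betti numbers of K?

b_0 = 1, b_1 = 0, b_2 = 0, b_3 = 1.

K has 5 vertices, 10 edges, 10 triangles, 5 3-simplices.
rank ∂_0 = 0, rank ∂_1 = 4 ⇒ b_0 = 5 − 0 − 4 = 1; all invariant factors of ∂_1 are 1 so no torsion. So H_0 ≅ Z.
rank ∂_1 = 4, rank ∂_2 = 6 ⇒ b_1 = 10 − 4 − 6 = 0; all invariant factors of ∂_2 are 1 so no torsion. So H_1 ≅ 0.
rank ∂_2 = 6, rank ∂_3 = 4 ⇒ b_2 = 10 − 6 − 4 = 0; all invariant factors of ∂_3 are 1 so no torsion. So H_2 ≅ 0.
rank ∂_3 = 4, rank ∂_4 = 0 ⇒ b_3 = 5 − 4 − 0 = 1. So H_3 ≅ Z.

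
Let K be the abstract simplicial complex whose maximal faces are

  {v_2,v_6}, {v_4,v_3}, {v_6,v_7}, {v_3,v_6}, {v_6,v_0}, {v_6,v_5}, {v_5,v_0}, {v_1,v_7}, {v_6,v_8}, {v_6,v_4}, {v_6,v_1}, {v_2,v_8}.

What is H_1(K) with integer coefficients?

H_1 = Z^4.

Fix the vertex order v_0 < v_1 < v_2 < v_3 < v_4 < v_5 < v_6 < v_7 < v_8 and write every simplex with vertices in increasing order. Then dim K = 1 and the simplices of K are:

  0-simplices (9): [v_0], [v_1], [v_2], [v_3], [v_4], [v_5], [v_6], [v_7], [v_8]
  1-simplices (12): [v_0,v_5], [v_0,v_6], [v_1,v_6], [v_1,v_7], [v_2,v_6], [v_2,v_8], [v_3,v_4], [v_3,v_6], [v_4,v_6], [v_5,v_6], [v_6,v_7], [v_6,v_8]

giving chain groups C_0 ≅ Z^9, C_1 ≅ Z^12.

The boundary map ∂_1: C_1 → C_0 maps an edge to its endpoints' difference, ∂[p,q] = q − p. For instance
  ∂[v_5,v_6] = [v_6] − [v_5].
The 9×12 boundary matrix has rank 8 and Smith normal form diag(1,1,1,1,1,1,1,1).

Now H_k = ker ∂_k / im ∂_{k+1}, so:

  H_1: rank ker ∂_1 − rank ∂_2 = (12 − 8) − 0 = 4, and there is no ∂_2, so H_1 = Z^4.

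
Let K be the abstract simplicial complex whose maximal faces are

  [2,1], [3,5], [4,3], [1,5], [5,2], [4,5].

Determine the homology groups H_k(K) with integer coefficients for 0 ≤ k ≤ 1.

H_0 ≅ Z,  H_1 ≅ Z^2.

Take the total order 1 < 2 < 3 < 4 < 5 on the vertex set. Then K (dimension 1) consists of the simplices:

  0-simplices (5): [1], [2], [3], [4], [5]
  1-simplices (6): [1,2], [1,5], [2,5], [3,4], [3,5], [4,5]

Hence C_0 ≅ Z^5, C_1 ≅ Z^6.

∂_1: C_1 → C_0 sends each edge [p,q] (with p < q) to q − p.
As a 5×6 matrix over Z this has rank 4, with invariant factors (1,1,1,1).

From H_k ≅ ker(∂_k) / im(∂_{k+1}) we obtain:

  H_0: rank C_0 − rank ∂_1 = 5 − 4 = 1, and the invariant factors of ∂_1 are all 1, so H_0 ≅ Z.
  H_1: rank ker ∂_1 − rank ∂_2 = (6 − 4) − 0 = 2, and there is no ∂_2, so H_1 ≅ Z^2.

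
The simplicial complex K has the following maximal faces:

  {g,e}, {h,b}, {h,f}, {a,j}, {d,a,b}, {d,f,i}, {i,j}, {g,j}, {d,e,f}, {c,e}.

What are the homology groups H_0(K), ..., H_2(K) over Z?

H_0 = Z,  H_1 = Z^3,  H_2 = 0.

Fix the vertex order a < b < c < d < e < f < g < h < i < j and write every simplex with vertices in increasing order. Then dim K = 2 and the simplices of K are:

  0-simplices (10): a, b, c, d, e, f, g, h, i, j
  1-simplices (15): ab, ad, aj, bd, bh, ce, de, df, di, ef, eg, fh, fi, gj, ij
  2-simplices (3): abd, def, dfi

giving chain groups C_0 ≅ Z^10, C_1 ≅ Z^15, C_2 ≅ Z^3.

Boundary ∂_1: C_1 → C_0 maps an edge to its endpoints' difference, ∂[p,q] = q − p. For instance
  ∂fh = h − f.
The resulting 10×15 matrix has rank 9, and its Smith normal form has invariant factors (1,1,1,1,1,1,1,1,1).

The boundary map ∂_2: C_2 → C_1 sends each 2-simplex [p,q,r] to [q,r] − [p,r] + [p,q]. For instance
  ∂dfi = fi − di + df,
  ∂def = ef − df + de.
The resulting 15×3 matrix has rank 3, and its Smith normal form has invariant factors (1,1,1).

From H_k ≅ ker(∂_k) / im(∂_{k+1}) we obtain:

  H_0: rank C_0 − rank ∂_1 = 10 − 9 = 1, and the invariant factors of ∂_1 are all 1, so H_0 ≅ Z.
  H_1: rank ker ∂_1 − rank ∂_2 = (15 − 9) − 3 = 3, and the invariant factors of ∂_2 are all 1, so H_1 ≅ Z^3.
  H_2: rank ker ∂_2 − rank ∂_3 = (3 − 3) − 0 = 0, and there is no ∂_3, so H_2 ≅ 0.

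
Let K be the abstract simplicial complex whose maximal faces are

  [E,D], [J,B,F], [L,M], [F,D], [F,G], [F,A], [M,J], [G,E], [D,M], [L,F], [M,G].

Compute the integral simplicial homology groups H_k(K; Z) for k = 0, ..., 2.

H_0 = Z,  H_1 = Z^4,  H_2 = 0.

K has 9 vertices, 13 edges, 1 triangle.
rank ∂_0 = 0, rank ∂_1 = 8 ⇒ b_0 = 9 − 0 − 8 = 1; all invariant factors of ∂_1 are 1 so no torsion. So H_0 = Z.
rank ∂_1 = 8, rank ∂_2 = 1 ⇒ b_1 = 13 − 8 − 1 = 4; all invariant factors of ∂_2 are 1 so no torsion. So H_1 = Z^4.
rank ∂_2 = 1, rank ∂_3 = 0 ⇒ b_2 = 1 − 1 − 0 = 0. So H_2 = 0.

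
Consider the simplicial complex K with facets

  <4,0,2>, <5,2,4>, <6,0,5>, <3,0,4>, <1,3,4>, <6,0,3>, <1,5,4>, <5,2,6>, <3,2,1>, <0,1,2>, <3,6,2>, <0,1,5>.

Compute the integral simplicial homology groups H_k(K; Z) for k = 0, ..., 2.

H_0 = Z,  H_1 = Z/2,  H_2 = 0.

K has 7 vertices, 18 edges, 12 triangles.
rank ∂_0 = 0, rank ∂_1 = 6 ⇒ b_0 = 7 − 0 − 6 = 1; all invariant factors of ∂_1 are 1 so no torsion. So H_0 ≅ Z.
rank ∂_1 = 6, rank ∂_2 = 12 ⇒ b_1 = 18 − 6 − 12 = 0; ∂_2 has invariant factor(s) [2] giving torsion. So H_1 ≅ Z/2.
rank ∂_2 = 12, rank ∂_3 = 0 ⇒ b_2 = 12 − 12 − 0 = 0. So H_2 ≅ 0.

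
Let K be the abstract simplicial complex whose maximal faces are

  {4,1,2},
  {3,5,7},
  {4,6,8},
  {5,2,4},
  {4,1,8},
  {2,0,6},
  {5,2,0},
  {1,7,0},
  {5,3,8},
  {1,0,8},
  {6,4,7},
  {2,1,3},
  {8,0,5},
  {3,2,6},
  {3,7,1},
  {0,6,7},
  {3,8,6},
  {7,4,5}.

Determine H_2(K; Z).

Take the total order 0 < 1 < 2 < 3 < 4 < 5 < 6 < 7 < 8 on the vertex set. Then K (dimension 2) consists of the simplices:

  0-simplices (9): [0], [1], [2], [3], [4], [5], [6], [7], [8]
  1-simplices (27): (27 of them)
  2-simplices (18): [0,1,7], [0,1,8], [0,2,5], [0,2,6], [0,5,8], [0,6,7], [1,2,3], [1,2,4], [1,3,7], [1,4,8], [2,3,6], [2,4,5], [3,5,7], [3,5,8], [3,6,8], [4,5,7], [4,6,7], [4,6,8]

so the chain groups are C_0 ≅ Z^9, C_1 ≅ Z^27, C_2 ≅ Z^18.

Boundary ∂_1: C_1 → C_0 is given by ∂[p,q] = [q] − [p].
As a 9×27 matrix over Z this has rank 8, with invariant factors (1,1,1,1,1,1,1,1).

The boundary map ∂_2: C_2 → C_1 sends each 2-simplex [p,q,r] to [q,r] − [p,r] + [p,q]. For instance
  ∂[4,6,7] = [6,7] − [4,7] + [4,6],
  ∂[0,6,7] = [6,7] − [0,7] + [0,6].
The resulting 27×18 matrix has rank 17, and its Smith normal form has invariant factors (1,1,1,1,1,1,1,1,1,1,1,1,1,1,1,1,1).

Computing H_k = (kernel of ∂_k) / (image of ∂_{k+1}):

  H_2: rank ker ∂_2 − rank ∂_3 = (18 − 17) − 0 = 1, and there is no ∂_3, so H_2 = Z.

H_2 ≅ Z.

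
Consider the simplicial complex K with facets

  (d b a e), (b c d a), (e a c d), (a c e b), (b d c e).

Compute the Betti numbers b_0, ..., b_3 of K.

Take the total order a < b < c < d < e on the vertex set. Then K (dimension 3) consists of the simplices:

  0-simplices (5): a, b, c, d, e
  1-simplices (10): ab, ac, ad, ae, bc, bd, be, cd, ce, de
  2-simplices (10): abc, abd, abe, acd, ace, ade, bcd, bce, bde, cde
  3-simplices (5): abcd, abce, abde, acde, bcde

Hence C_0 ≅ Z^5, C_1 ≅ Z^10, C_2 ≅ Z^10, C_3 ≅ Z^5.

The boundary map ∂_1: C_1 → C_0 maps an edge to its endpoints' difference, ∂[p,q] = q − p. For instance
  ∂de = e − d.
The 5×10 boundary matrix has rank 4 and Smith normal form diag(1,1,1,1).

The boundary map ∂_2: C_2 → C_1 sends each 2-simplex [p,q,r] to [q,r] − [p,r] + [p,q]. For instance
  ∂abd = bd − ad + ab,
  ∂cde = de − ce + cd.
The 10×10 boundary matrix has rank 6 and Smith normal form diag(1,1,1,1,1,1).

Boundary ∂_3: C_3 → C_2 sends each 3-simplex σ to the alternating sum Σ_i (−1)^i (σ with its i-th vertex removed). For instance
  ∂bcde = cde − bde + bce − bcd,
  ∂abde = bde − ade + abe − abd.
This gives a 10×5 integer matrix of rank 4; reducing to Smith normal form yields diagonal entries (1,1,1,1).

From H_k ≅ ker(∂_k) / im(∂_{k+1}) we obtain:

  H_0: rank C_0 − rank ∂_1 = 5 − 4 = 1, and the invariant factors of ∂_1 are all 1, so H_0 ≅ Z.
  H_1: rank ker ∂_1 − rank ∂_2 = (10 − 4) − 6 = 0, and the invariant factors of ∂_2 are all 1, so H_1 ≅ 0.
  H_2: rank ker ∂_2 − rank ∂_3 = (10 − 6) − 4 = 0, and the invariant factors of ∂_3 are all 1, so H_2 ≅ 0.
  H_3: rank ker ∂_3 − rank ∂_4 = (5 − 4) − 0 = 1, and there is no ∂_4, so H_3 ≅ Z.

Hence the Betti numbers are b_0 = 1, b_1 = 0, b_2 = 0, b_3 = 1.

b_0 = 1, b_1 = 0, b_2 = 0, b_3 = 1.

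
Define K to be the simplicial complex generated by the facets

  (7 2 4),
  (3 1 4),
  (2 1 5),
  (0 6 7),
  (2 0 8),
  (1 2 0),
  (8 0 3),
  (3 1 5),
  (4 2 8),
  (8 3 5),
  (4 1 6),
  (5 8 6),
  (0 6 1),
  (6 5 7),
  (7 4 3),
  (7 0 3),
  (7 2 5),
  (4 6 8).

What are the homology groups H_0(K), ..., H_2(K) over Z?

We work with the vertex ordering 0 < 1 < 2 < 3 < 4 < 5 < 6 < 7 < 8. The simplices of K, each written with vertices in increasing order, are:

  0-simplices (9): [0], [1], [2], [3], [4], [5], [6], [7], [8]
  1-simplices (27): (27 of them)
  2-simplices (18): [0,1,2], [0,1,6], [0,2,8], [0,3,7], [0,3,8], [0,6,7], [1,2,5], [1,3,4], [1,3,5], [1,4,6], [2,4,7], [2,4,8], [2,5,7], [3,4,7], [3,5,8], [4,6,8], [5,6,7], [5,6,8]

so the chain groups are C_0 ≅ Z^9, C_1 ≅ Z^27, C_2 ≅ Z^18.

The boundary map ∂_1: C_1 → C_0 sends each edge [p,q] (with p < q) to q − p. For instance
  ∂[0,7] = [7] − [0].
As a 9×27 matrix over Z this has rank 8, with invariant factors (1,1,1,1,1,1,1,1).

∂_2: C_2 → C_1 acts by ∂[p,q,r] = [q,r] − [p,r] + [p,q]. For instance
  ∂[0,2,8] = [2,8] − [0,8] + [0,2],
  ∂[1,3,5] = [3,5] − [1,5] + [1,3].
The resulting 27×18 matrix has rank 17, and its Smith normal form has invariant factors (1,1,1,1,1,1,1,1,1,1,1,1,1,1,1,1,1).

Now H_k = ker ∂_k / im ∂_{k+1}, so:

  H_0: rank C_0 − rank ∂_1 = 9 − 8 = 1, and the invariant factors of ∂_1 are all 1, so H_0 = Z.
  H_1: rank ker ∂_1 − rank ∂_2 = (27 − 8) − 17 = 2, and the invariant factors of ∂_2 are all 1, so H_1 = Z^2.
  H_2: rank ker ∂_2 − rank ∂_3 = (18 − 17) − 0 = 1, and there is no ∂_3, so H_2 = Z.

As a check, the Euler characteristic is 9 − 27 + 18 = 0, which agrees with 1 − 2 + 1 = 0.

H_0 ≅ Z,  H_1 ≅ Z^2,  H_2 ≅ Z.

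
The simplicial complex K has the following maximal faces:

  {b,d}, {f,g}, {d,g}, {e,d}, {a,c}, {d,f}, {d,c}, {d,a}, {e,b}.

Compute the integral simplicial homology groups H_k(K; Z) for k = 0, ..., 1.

Fix the vertex order a < b < c < d < e < f < g and write every simplex with vertices in increasing order. Then dim K = 1 and the simplices of K are:

  0-simplices (7): a, b, c, d, e, f, g
  1-simplices (9): ac, ad, bd, be, cd, de, df, dg, fg

giving chain groups C_0 ≅ Z^7, C_1 ≅ Z^9.

The boundary map ∂_1: C_1 → C_0 sends each edge [p,q] (with p < q) to q − p. For instance
  ∂dg = g − d.
As a 7×9 matrix over Z this has rank 6, with invariant factors (1,1,1,1,1,1).

Computing H_k = (kernel of ∂_k) / (image of ∂_{k+1}):

  H_0: rank C_0 − rank ∂_1 = 7 − 6 = 1, and the invariant factors of ∂_1 are all 1, so H_0 = Z.
  H_1: rank ker ∂_1 − rank ∂_2 = (9 − 6) − 0 = 3, and there is no ∂_2, so H_1 = Z^3.

As a check, the Euler characteristic is 7 − 9 = -2, which agrees with 1 − 3 = -2.

H_0 = Z,  H_1 = Z^3.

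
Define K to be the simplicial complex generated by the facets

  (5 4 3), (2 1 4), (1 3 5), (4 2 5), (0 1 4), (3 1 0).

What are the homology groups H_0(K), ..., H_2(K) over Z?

Fix the vertex order 0 < 1 < 2 < 3 < 4 < 5 and write every simplex with vertices in increasing order. Then dim K = 2 and the simplices of K are:

  0-simplices (6): [0], [1], [2], [3], [4], [5]
  1-simplices (12): [0,1], [0,3], [0,4], [1,2], [1,3], [1,4], [1,5], [2,4], [2,5], [3,4], [3,5], [4,5]
  2-simplices (6): [0,1,3], [0,1,4], [1,2,4], [1,3,5], [2,4,5], [3,4,5]

so the chain groups are C_0 ≅ Z^6, C_1 ≅ Z^12, C_2 ≅ Z^6.

∂_1: C_1 → C_0 maps an edge to its endpoints' difference, ∂[p,q] = q − p. For instance
  ∂[0,1] = [1] − [0].
As a 6×12 matrix over Z this has rank 5, with invariant factors (1,1,1,1,1).

Boundary ∂_2: C_2 → C_1 acts by ∂[p,q,r] = [q,r] − [p,r] + [p,q]. For instance
  ∂[1,2,4] = [2,4] − [1,4] + [1,2],
  ∂[1,3,5] = [3,5] − [1,5] + [1,3].
The resulting 12×6 matrix has rank 6, and its Smith normal form has invariant factors (1,1,1,1,1,1).

From H_k ≅ ker(∂_k) / im(∂_{k+1}) we obtain:

  H_0: rank C_0 − rank ∂_1 = 6 − 5 = 1, and the invariant factors of ∂_1 are all 1, so H_0 ≅ Z.
  H_1: rank ker ∂_1 − rank ∂_2 = (12 − 5) − 6 = 1, and the invariant factors of ∂_2 are all 1, so H_1 ≅ Z.
  H_2: rank ker ∂_2 − rank ∂_3 = (6 − 6) − 0 = 0, and there is no ∂_3, so H_2 ≅ 0.

As a check, the Euler characteristic is 6 − 12 + 6 = 0, which agrees with 1 − 1 + 0 = 0.
(K is a triangulation of the cylinder S^1 x I.)

H_0 ≅ Z,  H_1 ≅ Z,  H_2 = 0.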